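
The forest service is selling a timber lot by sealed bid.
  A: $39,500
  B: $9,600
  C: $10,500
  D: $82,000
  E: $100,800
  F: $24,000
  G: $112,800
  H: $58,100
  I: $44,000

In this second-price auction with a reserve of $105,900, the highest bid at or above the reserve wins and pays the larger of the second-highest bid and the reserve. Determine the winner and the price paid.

G pays $105,900

Sorting bids: 112,800 (G) > 100,800 (E) > 82,000 (D) > 58,100 (H) > 44,000 (I) > 39,500 (A) > …
Highest eligible bid: G at $112,800.
Second-highest bid $100,800 is below the reserve $105,900, so the reserve binds → payment $105,900.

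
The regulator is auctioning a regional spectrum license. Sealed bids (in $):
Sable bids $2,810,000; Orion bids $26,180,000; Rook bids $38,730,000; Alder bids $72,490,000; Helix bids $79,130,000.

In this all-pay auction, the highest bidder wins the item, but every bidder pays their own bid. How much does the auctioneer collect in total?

Total revenue: $219,340,000

Bids ranked: 79,130,000 (Helix) > 72,490,000 (Alder) > 38,730,000 (Rook) > 26,180,000 (Orion) > 2,810,000 (Sable)
Every bidder forfeits their bid regardless of winning.
Revenue = 2,810,000 + 26,180,000 + 38,730,000 + 72,490,000 + 79,130,000 = $219,340,000.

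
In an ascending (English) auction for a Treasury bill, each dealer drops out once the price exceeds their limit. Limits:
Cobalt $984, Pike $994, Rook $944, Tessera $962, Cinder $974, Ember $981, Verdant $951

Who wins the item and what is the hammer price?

Ascending (English) auction: the price rises until one bidder remains; the winner pays the price at which the last rival dropped out.
Sorting limits: 994 (Pike) > 984 (Cobalt) > 981 (Ember) > 974 (Cinder) > 962 (Tessera) > 951 (Verdant) > …
Once the price passes $984, only Pike is left; the hammer falls at Cobalt's limit of $984.

Pike wins at $984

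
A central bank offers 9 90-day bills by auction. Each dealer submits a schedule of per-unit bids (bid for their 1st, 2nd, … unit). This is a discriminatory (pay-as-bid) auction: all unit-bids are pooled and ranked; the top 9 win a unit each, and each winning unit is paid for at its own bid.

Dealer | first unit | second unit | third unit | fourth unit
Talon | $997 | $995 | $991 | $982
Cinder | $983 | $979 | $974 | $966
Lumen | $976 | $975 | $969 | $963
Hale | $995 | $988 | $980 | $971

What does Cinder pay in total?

Cinder pays $1,962

Merging the schedules and taking the best 9: 997 (Talon-1), 995 (Talon-2), 995 (Hale-1), 991 (Talon-3), 988 (Hale-2), 983 (Cinder-1), 982 (Talon-4), 980 (Hale-3), 979 (Cinder-2)
Next rejected bid: $976 (not a price — pay-as-bid).
Cinder's winning unit-bids: 983 + 979 = $1,962.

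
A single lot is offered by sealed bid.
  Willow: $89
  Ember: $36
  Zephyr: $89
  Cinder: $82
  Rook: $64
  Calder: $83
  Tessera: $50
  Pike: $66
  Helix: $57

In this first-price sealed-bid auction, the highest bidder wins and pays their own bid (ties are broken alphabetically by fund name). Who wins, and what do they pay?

Willow pays $89

Bids in order: 89 (Willow) > 89 (Zephyr) > 83 (Calder) > 82 (Cinder) > 66 (Pike) > 64 (Rook) > …
Tie at $89 → Willow wins by tie-break.
Willow is highest → pays own bid, $89.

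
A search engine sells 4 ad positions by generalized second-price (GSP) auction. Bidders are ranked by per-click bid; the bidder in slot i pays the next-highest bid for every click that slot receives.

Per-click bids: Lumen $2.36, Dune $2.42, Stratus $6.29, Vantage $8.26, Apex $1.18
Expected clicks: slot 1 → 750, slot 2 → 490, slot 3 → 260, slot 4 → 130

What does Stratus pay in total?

Stratus pays $1185.80

Ranked by bid: $8.26 (Vantage) > $6.29 (Stratus) > $2.42 (Dune) > $2.36 (Lumen) > $1.18 (Apex)
Stratus holds slot 2 → pays next bid $2.42 × 490 clicks = $1185.80.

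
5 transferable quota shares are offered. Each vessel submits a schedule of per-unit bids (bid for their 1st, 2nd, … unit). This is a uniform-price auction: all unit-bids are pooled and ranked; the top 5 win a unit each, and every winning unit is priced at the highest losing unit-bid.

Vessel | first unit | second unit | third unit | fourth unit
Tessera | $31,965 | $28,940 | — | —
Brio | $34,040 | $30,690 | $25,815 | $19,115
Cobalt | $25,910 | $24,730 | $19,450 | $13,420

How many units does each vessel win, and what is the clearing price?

Merging the schedules and taking the best 5: 34,040 (Brio-1), 31,965 (Tessera-1), 30,690 (Brio-2), 28,940 (Tessera-2), 25,910 (Cobalt-1)
The (k+1)-th unit-bid is $25,815.
Allocation: Brio 2, Cobalt 1, Tessera 2.

Brio 2, Cobalt 1, Tessera 2; clearing price $25,815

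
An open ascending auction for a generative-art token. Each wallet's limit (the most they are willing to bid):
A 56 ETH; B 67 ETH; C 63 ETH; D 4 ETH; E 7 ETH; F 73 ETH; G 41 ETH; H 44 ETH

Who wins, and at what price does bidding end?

F wins at 67 ETH

Ascending (English) auction: the price rises until one bidder remains; the winner pays the price at which the last rival dropped out.
Limits ranked: 73 (F) > 67 (B) > 63 (C) > 56 (A) > 44 (H) > 41 (G) > …
B is the last rival to drop out, at 67 ETH; F remains and wins at that price.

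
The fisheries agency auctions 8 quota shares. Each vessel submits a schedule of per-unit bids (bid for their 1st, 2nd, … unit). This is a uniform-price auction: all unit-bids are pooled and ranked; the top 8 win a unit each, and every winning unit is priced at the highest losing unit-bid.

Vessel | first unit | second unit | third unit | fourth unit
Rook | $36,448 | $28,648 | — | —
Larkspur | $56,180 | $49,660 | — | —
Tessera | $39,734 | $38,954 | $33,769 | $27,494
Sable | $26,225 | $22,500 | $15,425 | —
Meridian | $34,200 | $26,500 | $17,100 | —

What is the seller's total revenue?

Pooled unit-bids ranked (top 8): 56,180 (Larkspur-1), 49,660 (Larkspur-2), 39,734 (Tessera-1), 38,954 (Tessera-2), 36,448 (Rook-1), 34,200 (Meridian-1), 33,769 (Tessera-3), 28,648 (Rook-2)
First bid not allocated: $27,494.
Allocation: Larkspur 2, Meridian 1, Rook 2, Tessera 3. Every unit priced at $27,494.
Revenue = 8 × 27,494 = $219,952.

Total revenue: $219,952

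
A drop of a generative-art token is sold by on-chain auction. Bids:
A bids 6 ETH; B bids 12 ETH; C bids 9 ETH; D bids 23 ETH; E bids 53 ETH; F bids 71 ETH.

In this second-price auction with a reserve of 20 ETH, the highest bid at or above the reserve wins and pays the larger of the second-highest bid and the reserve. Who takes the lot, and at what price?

F pays 53 ETH

Second-price auction with a reserve of 20 ETH: the highest bid at or above the reserve wins and pays the larger of the second-highest bid and the reserve.
Bids ranked: 71 (F) > 53 (E) > 23 (D) > 12 (B) > 9 (C) > 6 (A)
F has the top bid at or above the reserve (71 ETH).
Second-highest bid 53 ETH exceeds the reserve 20 ETH → payment 53 ETH.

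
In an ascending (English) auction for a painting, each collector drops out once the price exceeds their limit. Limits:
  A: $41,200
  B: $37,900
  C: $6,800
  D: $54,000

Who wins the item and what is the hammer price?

D wins at $41,200

Limits ranked: 54,000 (D) > 41,200 (A) > 37,900 (B) > 6,800 (C)
Bidding ends when A exits at $41,200; D takes it.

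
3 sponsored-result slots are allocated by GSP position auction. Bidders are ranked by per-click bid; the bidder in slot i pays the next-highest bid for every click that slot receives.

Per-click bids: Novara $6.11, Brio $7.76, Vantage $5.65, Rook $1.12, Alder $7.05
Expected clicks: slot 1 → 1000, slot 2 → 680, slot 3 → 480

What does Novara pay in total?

Sorting advertisers: $7.76 (Brio) > $7.05 (Alder) > $6.11 (Novara) > $5.65 (Vantage) > …
Novara holds slot 3 → pays next bid $5.65 × 480 clicks = $2712.00.

Novara pays $2712.00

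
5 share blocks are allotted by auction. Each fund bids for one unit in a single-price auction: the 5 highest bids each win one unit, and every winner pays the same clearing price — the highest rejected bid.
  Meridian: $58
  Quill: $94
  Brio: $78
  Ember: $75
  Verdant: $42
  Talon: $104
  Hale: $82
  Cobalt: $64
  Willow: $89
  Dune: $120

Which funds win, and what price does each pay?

Dune, Talon, Quill, Willow, Hale; each pays $78

Sorting: 120 (Dune), 104 (Talon), 94 (Quill), 89 (Willow), 82 (Hale), 78 (Brio), 75 (Ember), …
Winners (5 units): Dune, Talon, Quill, Willow, Hale.
Clearing price = highest rejected bid = $78.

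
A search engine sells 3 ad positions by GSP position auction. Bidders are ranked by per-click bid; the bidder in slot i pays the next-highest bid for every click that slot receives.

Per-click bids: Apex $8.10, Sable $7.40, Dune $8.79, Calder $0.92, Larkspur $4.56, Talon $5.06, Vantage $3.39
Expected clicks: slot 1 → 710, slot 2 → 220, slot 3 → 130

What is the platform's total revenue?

Per-click bids in order: $8.79 (Dune) > $8.10 (Apex) > $7.40 (Sable) > $5.06 (Talon) > …
Slot 1: Dune pays $8.10 × 710 = $5751.00
Slot 2: Apex pays $7.40 × 220 = $1628.00
Slot 3: Sable pays $5.06 × 130 = $657.80
Total = $8036.80

Total revenue: $8036.80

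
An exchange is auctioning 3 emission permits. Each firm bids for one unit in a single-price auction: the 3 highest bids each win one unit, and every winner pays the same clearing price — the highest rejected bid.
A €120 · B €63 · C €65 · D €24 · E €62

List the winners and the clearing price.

A, C, B; each pays €62

Bids ranked high→low: 120 (A), 65 (C), 63 (B), 62 (E), 24 (D)
The 3 highest are A, C, B.
Clearing price = highest rejected bid = €62.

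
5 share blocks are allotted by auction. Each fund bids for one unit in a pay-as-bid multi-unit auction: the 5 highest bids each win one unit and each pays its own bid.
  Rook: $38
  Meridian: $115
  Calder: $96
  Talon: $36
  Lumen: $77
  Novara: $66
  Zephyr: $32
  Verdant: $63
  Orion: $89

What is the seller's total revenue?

Bids ranked high→low: 115 (Meridian), 96 (Calder), 89 (Orion), 77 (Lumen), 66 (Novara), 63 (Verdant), 38 (Rook), …
Top 5: Meridian, Calder, Orion, Lumen, Novara.
Total revenue = 115 + 96 + 89 + 77 + 66 = $443.

Total revenue: $443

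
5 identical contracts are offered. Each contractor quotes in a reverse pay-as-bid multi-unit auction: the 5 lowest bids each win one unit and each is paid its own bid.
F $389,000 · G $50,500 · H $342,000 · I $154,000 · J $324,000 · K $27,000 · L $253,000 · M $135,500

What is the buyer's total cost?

Sorting: 27,000 (K), 50,500 (G), 135,500 (M), 154,000 (I), 253,000 (L), 324,000 (J), 342,000 (H), …
The 5 lowest are K, G, M, I, L.
Total cost = 27,000 + 50,500 + 135,500 + 154,000 + 253,000 = $620,000.

Total cost: $620,000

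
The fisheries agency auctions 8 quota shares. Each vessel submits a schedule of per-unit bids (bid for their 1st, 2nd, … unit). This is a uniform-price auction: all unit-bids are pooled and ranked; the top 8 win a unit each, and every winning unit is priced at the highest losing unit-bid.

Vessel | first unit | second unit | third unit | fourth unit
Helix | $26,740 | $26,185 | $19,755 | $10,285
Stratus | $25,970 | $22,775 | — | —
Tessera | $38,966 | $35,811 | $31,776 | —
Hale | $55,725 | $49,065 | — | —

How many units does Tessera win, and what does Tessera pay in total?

Tessera: 3 units, pays $68,325

Pooled unit-bids ranked (top 8): 55,725 (Hale-1), 49,065 (Hale-2), 38,966 (Tessera-1), 35,811 (Tessera-2), 31,776 (Tessera-3), 26,740 (Helix-1), 26,185 (Helix-2), 25,970 (Stratus-1)
Highest rejected unit-bid = $22,775.
Tessera wins 3 unit(s) at $22,775 each.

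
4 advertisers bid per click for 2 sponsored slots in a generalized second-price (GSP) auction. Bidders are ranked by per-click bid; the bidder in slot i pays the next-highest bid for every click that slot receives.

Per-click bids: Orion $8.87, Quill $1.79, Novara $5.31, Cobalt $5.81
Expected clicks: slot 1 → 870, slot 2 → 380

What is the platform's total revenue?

Total revenue: $7072.50

Ranked by bid: $8.87 (Orion) > $5.81 (Cobalt) > $5.31 (Novara) > …
Slot 1: Orion pays $5.81 × 870 = $5054.70
Slot 2: Cobalt pays $5.31 × 380 = $2017.80
Total = $7072.50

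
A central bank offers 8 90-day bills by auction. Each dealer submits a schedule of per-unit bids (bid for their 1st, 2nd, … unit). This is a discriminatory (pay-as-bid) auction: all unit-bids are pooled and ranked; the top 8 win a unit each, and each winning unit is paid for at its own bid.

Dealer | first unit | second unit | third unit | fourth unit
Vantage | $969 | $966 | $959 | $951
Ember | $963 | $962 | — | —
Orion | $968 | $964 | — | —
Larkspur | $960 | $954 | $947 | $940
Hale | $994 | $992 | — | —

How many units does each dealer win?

Ember 2, Hale 2, Orion 2, Vantage 2

All unit-bids, highest first — top 8: 994 (Hale-1), 992 (Hale-2), 969 (Vantage-1), 968 (Orion-1), 966 (Vantage-2), 964 (Orion-2), 963 (Ember-1), 962 (Ember-2)
Next rejected bid: $960 (not a price — pay-as-bid).
Allocation: Ember 2, Hale 2, Orion 2, Vantage 2.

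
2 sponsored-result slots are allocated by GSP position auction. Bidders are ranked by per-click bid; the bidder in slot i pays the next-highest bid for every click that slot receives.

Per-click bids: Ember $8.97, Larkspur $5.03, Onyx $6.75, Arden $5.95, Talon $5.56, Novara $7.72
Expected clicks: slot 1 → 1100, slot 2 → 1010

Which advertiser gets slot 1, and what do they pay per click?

Per-click bids in order: $8.97 (Ember) > $7.72 (Novara) > $6.75 (Onyx) > …
Slot 1 goes to the first-ranked bidder, Ember, who pays the next bid down: $7.72/click.

Ember; $7.72 per click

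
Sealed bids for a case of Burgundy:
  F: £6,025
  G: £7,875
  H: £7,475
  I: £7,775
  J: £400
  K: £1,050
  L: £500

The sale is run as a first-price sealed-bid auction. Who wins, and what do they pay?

Sorting bids: 7,875 (G) > 7,775 (I) > 7,475 (H) > 6,025 (F) > 1,050 (K) > 500 (L) > …
First-price: G pays what they bid, £7,875.

G pays £7,875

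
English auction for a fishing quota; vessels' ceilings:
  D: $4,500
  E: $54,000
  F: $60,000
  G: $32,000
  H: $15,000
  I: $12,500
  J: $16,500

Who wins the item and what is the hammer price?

Rule: the price rises until one bidder remains; the winner pays the price at which the last rival dropped out.
Limits in order: 60,000 (F) > 54,000 (E) > 32,000 (G) > 16,500 (J) > 15,000 (H) > 12,500 (I) > …
Bidding ends when E exits at $54,000; F takes it.

F wins at $54,000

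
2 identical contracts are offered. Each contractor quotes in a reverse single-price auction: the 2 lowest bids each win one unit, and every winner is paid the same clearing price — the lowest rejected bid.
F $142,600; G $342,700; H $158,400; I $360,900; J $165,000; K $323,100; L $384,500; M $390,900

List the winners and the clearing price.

F, H; each is paid $165,000

Ordering the bids: 142,600 (F), 158,400 (H), 165,000 (J), 323,100 (K), …
Winners (2 units): F, H.
Clearing price = lowest rejected bid = $165,000.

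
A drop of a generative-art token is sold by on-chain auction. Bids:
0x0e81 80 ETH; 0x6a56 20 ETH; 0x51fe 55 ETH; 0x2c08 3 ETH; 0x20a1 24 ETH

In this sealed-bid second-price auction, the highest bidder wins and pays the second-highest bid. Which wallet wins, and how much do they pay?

0x0e81 pays 55 ETH

Bids ranked: 80 (0x0e81) > 55 (0x51fe) > 24 (0x20a1) > 20 (0x6a56) > 3 (0x2c08)
0x0e81 is highest; pays the second-highest bid, 55 ETH.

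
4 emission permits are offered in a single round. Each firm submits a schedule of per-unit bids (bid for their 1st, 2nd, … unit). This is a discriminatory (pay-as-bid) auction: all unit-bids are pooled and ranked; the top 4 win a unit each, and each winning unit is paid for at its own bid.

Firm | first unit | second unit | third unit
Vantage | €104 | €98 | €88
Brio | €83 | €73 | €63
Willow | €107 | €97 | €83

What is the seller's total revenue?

Total revenue: €406

Pooled unit-bids ranked (top 4): 107 (Willow-1), 104 (Vantage-1), 98 (Vantage-2), 97 (Willow-2)
Next rejected bid: €88 (not a price — pay-as-bid).
Each winning unit pays its own bid.
Revenue = 107 + 104 + 98 + 97 = €406.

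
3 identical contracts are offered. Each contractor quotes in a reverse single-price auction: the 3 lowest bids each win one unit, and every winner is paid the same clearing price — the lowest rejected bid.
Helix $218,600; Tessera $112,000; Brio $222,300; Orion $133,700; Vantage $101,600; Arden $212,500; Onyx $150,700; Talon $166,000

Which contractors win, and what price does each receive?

Vantage, Tessera, Orion; each is paid $150,700

Bids ranked low→high: 101,600 (Vantage), 112,000 (Tessera), 133,700 (Orion), 150,700 (Onyx), 166,000 (Talon), …
Winners (3 units): Vantage, Tessera, Orion.
Clearing price = lowest rejected bid = $150,700.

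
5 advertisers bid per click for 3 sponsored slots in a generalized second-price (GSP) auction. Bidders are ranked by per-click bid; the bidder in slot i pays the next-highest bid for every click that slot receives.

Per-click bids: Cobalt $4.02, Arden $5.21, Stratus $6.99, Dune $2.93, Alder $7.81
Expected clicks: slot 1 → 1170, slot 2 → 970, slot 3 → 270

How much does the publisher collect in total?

Per-click bids in order: $7.81 (Alder) > $6.99 (Stratus) > $5.21 (Arden) > $4.02 (Cobalt) > …
Slot 1: Alder pays $6.99 × 1170 = $8178.30
Slot 2: Stratus pays $5.21 × 970 = $5053.70
Slot 3: Arden pays $4.02 × 270 = $1085.40
Total = $14317.40

Total revenue: $14317.40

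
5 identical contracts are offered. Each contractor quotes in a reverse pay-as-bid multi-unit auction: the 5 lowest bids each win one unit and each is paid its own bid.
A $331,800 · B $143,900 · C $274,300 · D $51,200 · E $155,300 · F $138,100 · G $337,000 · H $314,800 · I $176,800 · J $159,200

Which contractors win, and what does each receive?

Ordering the bids: 51,200 (D), 138,100 (F), 143,900 (B), 155,300 (E), 159,200 (J), 176,800 (I), 274,300 (C), …
Winners (5 units): D, F, B, E, J.
Each winner is paid its own bid: D $51,200, F $138,100, B $143,900, E $155,300, J $159,200.

D $51,200, F $138,100, B $143,900, E $155,300, J $159,200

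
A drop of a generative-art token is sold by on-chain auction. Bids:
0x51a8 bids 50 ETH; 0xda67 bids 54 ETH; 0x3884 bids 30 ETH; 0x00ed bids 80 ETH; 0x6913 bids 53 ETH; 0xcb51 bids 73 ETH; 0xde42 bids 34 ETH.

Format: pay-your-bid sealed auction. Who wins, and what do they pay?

Bids in order: 80 (0x00ed) > 73 (0xcb51) > 54 (0xda67) > 53 (0x6913) > 50 (0x51a8) > 34 (0xde42) > …
First-price: 0x00ed pays what they bid, 80 ETH.

0x00ed pays 80 ETH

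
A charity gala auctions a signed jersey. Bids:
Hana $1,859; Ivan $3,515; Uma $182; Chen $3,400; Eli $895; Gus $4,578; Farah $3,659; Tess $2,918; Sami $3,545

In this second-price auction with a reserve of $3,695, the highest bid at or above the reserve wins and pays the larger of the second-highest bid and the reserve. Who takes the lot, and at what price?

Sorting bids: 4,578 (Gus) > 3,659 (Farah) > 3,545 (Sami) > 3,515 (Ivan) > 3,400 (Chen) > 2,918 (Tess) > …
Gus has the top bid at or above the reserve ($4,578).
Second-highest bid $3,659 is below the reserve $3,695, so the reserve binds → payment $3,695.

Gus pays $3,695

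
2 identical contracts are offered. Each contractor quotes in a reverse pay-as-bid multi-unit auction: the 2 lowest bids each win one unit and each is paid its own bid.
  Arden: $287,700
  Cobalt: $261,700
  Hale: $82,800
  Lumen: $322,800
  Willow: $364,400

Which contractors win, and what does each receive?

Hale $82,800, Cobalt $261,700

Sorting: 82,800 (Hale), 261,700 (Cobalt), 287,700 (Arden), 322,800 (Lumen), …
The 2 lowest are Hale, Cobalt.
Each winner is paid its own bid: Hale $82,800, Cobalt $261,700.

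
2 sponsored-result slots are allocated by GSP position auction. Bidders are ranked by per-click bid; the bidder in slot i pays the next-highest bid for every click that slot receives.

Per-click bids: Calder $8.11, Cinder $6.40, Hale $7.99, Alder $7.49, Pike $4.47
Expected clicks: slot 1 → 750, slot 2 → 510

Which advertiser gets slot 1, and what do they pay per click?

Calder; $7.99 per click

Ranked by bid: $8.11 (Calder) > $7.99 (Hale) > $7.49 (Alder) > …
Slot 1 goes to the first-ranked bidder, Calder, who pays the next bid down: $7.99/click.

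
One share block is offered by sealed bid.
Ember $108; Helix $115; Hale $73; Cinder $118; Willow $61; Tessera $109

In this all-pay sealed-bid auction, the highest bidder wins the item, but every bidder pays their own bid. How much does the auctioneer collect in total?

Bids ranked: 118 (Cinder) > 115 (Helix) > 109 (Tessera) > 108 (Ember) > 73 (Hale) > 61 (Willow)
Cinder wins with the top bid; all bids are sunk regardless.
Every bidder forfeits their bid regardless of winning.
Revenue = 108 + 115 + 73 + 118 + 61 + 109 = $584.

Total revenue: $584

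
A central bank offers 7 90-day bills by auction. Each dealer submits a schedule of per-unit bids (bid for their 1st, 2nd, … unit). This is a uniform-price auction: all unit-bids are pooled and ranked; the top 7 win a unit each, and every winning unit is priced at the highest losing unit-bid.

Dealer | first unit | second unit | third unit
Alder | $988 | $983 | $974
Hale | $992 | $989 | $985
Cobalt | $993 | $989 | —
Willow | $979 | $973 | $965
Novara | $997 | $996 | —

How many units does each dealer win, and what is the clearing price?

Alder 1, Cobalt 2, Hale 2, Novara 2; clearing price $985

All unit-bids, highest first — top 7: 997 (Novara-1), 996 (Novara-2), 993 (Cobalt-1), 992 (Hale-1), 989 (Hale-2), 989 (Cobalt-2), 988 (Alder-1)
The (k+1)-th unit-bid is $985.
Allocation: Alder 1, Cobalt 2, Hale 2, Novara 2.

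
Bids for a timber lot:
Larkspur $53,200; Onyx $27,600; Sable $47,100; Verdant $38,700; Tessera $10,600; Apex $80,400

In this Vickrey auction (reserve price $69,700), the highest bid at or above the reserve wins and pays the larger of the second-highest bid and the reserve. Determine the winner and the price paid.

Bids in order: 80,400 (Apex) > 53,200 (Larkspur) > 47,100 (Sable) > 38,700 (Verdant) > 27,600 (Onyx) > 10,600 (Tessera)
Highest eligible bid: Apex at $80,400.
Second-highest bid $53,200 is below the reserve $69,700, so the reserve binds → payment $69,700.

Apex pays $69,700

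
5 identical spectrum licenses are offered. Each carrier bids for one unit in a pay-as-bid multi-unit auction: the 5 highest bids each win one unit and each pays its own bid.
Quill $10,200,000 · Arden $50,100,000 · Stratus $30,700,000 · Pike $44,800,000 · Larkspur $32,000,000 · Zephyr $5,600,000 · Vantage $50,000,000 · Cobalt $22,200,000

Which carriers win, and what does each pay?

Arden $50,100,000, Vantage $50,000,000, Pike $44,800,000, Larkspur $32,000,000, Stratus $30,700,000

Bids ranked high→low: 50,100,000 (Arden), 50,000,000 (Vantage), 44,800,000 (Pike), 32,000,000 (Larkspur), 30,700,000 (Stratus), 22,200,000 (Cobalt), 10,200,000 (Quill), …
Winners (5 units): Arden, Vantage, Pike, Larkspur, Stratus.
Each winner pays its own bid: Arden $50,100,000, Vantage $50,000,000, Pike $44,800,000, Larkspur $32,000,000, Stratus $30,700,000.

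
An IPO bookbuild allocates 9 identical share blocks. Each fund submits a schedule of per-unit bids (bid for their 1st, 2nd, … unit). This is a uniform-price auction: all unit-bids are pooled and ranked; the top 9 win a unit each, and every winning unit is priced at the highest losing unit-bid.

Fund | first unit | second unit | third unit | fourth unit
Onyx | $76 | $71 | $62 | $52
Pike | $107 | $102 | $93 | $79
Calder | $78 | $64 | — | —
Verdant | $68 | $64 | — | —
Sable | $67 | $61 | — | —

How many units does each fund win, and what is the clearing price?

Calder 1, Onyx 2, Pike 4, Sable 1, Verdant 1; clearing price $64

All unit-bids, highest first — top 9: 107 (Pike-1), 102 (Pike-2), 93 (Pike-3), 79 (Pike-4), 78 (Calder-1), 76 (Onyx-1), 71 (Onyx-2), 68 (Verdant-1), 67 (Sable-1)
The (k+1)-th unit-bid is $64.
Allocation: Calder 1, Onyx 2, Pike 4, Sable 1, Verdant 1.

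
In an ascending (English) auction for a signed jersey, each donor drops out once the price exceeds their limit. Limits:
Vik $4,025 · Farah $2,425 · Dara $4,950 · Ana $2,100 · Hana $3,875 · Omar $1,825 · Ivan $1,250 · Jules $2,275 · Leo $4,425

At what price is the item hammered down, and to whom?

Dara wins at $4,425

Limits ranked: 4,950 (Dara) > 4,425 (Leo) > 4,025 (Vik) > 3,875 (Hana) > 2,425 (Farah) > 2,275 (Jules) > …
Leo is the last rival to drop out, at $4,425; Dara remains and wins at that price.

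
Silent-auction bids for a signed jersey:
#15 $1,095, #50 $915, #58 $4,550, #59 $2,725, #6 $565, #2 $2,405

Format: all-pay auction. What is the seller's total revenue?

Bids in order: 4,550 (#58) > 2,725 (#59) > 2,405 (#2) > 1,095 (#15) > 915 (#50) > 565 (#6)
#58 wins with the top bid; all bids are sunk regardless.
Every bidder forfeits their bid regardless of winning.
Revenue = 1,095 + 915 + 4,550 + 2,725 + 565 + 2,405 = $12,255.

Total revenue: $12,255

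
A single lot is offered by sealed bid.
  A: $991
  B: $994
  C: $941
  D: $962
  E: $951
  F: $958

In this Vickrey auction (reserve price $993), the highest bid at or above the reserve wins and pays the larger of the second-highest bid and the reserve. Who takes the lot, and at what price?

Vickrey auction (reserve price $993): the highest bid at or above the reserve wins and pays the larger of the second-highest bid and the reserve.
Bids ranked: 994 (B) > 991 (A) > 962 (D) > 958 (F) > 951 (E) > 941 (C)
Highest eligible bid: B at $994.
max(second-highest $991, reserve $993) = $993.

B pays $993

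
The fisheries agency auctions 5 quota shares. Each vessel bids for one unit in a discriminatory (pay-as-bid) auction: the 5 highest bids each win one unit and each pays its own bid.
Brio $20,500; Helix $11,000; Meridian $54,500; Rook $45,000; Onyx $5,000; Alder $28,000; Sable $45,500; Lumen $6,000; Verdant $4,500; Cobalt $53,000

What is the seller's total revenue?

Ordering the bids: 54,500 (Meridian), 53,000 (Cobalt), 45,500 (Sable), 45,000 (Rook), 28,000 (Alder), 20,500 (Brio), 11,000 (Helix), …
The 5 highest are Meridian, Cobalt, Sable, Rook, Alder.
Total revenue = 54,500 + 53,000 + 45,500 + 45,000 + 28,000 = $226,000.

Total revenue: $226,000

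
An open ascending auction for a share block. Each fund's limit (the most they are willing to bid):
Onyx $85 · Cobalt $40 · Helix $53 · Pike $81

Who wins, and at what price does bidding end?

Sorting limits: 85 (Onyx) > 81 (Pike) > 53 (Helix) > 40 (Cobalt)
Once the price passes $81, only Onyx is left; the hammer falls at Pike's limit of $81.

Onyx wins at $81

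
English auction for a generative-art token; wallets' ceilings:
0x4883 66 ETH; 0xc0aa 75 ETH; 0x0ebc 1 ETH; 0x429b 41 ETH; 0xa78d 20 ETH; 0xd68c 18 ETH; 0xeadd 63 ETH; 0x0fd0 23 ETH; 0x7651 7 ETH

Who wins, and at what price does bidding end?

0xc0aa wins at 66 ETH

Open ascending-bid auction: the price rises until one bidder remains; the winner pays the price at which the last rival dropped out.
Sorting limits: 75 (0xc0aa) > 66 (0x4883) > 63 (0xeadd) > 41 (0x429b) > 23 (0x0fd0) > 20 (0xa78d) > …
Once the price passes 66 ETH, only 0xc0aa is left; the hammer falls at 0x4883's limit of 66 ETH.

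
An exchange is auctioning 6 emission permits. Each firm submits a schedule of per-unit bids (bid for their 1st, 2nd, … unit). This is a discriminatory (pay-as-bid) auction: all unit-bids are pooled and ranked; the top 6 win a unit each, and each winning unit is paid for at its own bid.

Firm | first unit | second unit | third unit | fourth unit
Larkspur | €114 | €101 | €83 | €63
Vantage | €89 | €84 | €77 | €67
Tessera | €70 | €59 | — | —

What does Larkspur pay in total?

Larkspur pays €298

All unit-bids, highest first — top 6: 114 (Larkspur-1), 101 (Larkspur-2), 89 (Vantage-1), 84 (Vantage-2), 83 (Larkspur-3), 77 (Vantage-3)
Next rejected bid: €70 (not a price — pay-as-bid).
Larkspur's winning unit-bids: 114 + 101 + 83 = €298.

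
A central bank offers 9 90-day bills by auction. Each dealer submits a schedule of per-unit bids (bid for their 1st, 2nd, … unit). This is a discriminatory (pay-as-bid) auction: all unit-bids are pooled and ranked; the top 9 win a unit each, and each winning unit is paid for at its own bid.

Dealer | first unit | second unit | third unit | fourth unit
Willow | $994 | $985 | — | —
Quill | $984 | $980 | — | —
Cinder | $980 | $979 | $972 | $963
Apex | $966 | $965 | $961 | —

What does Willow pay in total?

Willow pays $1,979

Merging the schedules and taking the best 9: 994 (Willow-1), 985 (Willow-2), 984 (Quill-1), 980 (Quill-2), 980 (Cinder-1), 979 (Cinder-2), 972 (Cinder-3), 966 (Apex-1), 965 (Apex-2)
Next rejected bid: $963 (not a price — pay-as-bid).
Willow's winning unit-bids: 994 + 985 = $1,979.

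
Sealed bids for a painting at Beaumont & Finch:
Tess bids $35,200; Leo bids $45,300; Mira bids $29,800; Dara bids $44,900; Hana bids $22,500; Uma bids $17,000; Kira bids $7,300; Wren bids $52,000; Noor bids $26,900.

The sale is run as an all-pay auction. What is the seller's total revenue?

Total revenue: $280,900

Bids ranked: 52,000 (Wren) > 45,300 (Leo) > 44,900 (Dara) > 35,200 (Tess) > 29,800 (Mira) > 26,900 (Noor) > …
Every bidder forfeits their bid regardless of winning.
Revenue = 35,200 + 45,300 + 29,800 + 44,900 + 22,500 + 17,000 + 7,300 + 52,000 + 26,900 = $280,900.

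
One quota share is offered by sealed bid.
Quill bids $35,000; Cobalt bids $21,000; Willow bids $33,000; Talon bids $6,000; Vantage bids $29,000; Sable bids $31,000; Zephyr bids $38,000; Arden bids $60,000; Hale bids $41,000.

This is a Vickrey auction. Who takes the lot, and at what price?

Arden pays $41,000

Sorting bids: 60,000 (Arden) > 41,000 (Hale) > 38,000 (Zephyr) > 35,000 (Quill) > 33,000 (Willow) > 31,000 (Sable) > …
Second-price: Arden pays Hale's bid of $41,000.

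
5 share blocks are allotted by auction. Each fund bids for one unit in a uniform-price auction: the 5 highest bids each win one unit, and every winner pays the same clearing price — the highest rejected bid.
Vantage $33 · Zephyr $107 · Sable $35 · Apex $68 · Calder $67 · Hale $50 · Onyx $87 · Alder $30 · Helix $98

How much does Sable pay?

Sable pays $0

Sorting: 107 (Zephyr), 98 (Helix), 87 (Onyx), 68 (Apex), 67 (Calder), 50 (Hale), 35 (Sable), …
Winners (5 units): Zephyr, Helix, Onyx, Apex, Calder.
Highest unsuccessful bid: $50 → clearing price.
Sable does not win → pays $0.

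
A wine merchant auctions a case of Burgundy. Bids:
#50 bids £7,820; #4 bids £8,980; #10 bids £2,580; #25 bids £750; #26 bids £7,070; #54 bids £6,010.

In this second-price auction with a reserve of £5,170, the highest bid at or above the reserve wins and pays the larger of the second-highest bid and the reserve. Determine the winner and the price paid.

Rule: the highest bid at or above the reserve wins and pays the larger of the second-highest bid and the reserve.
Bids in order: 8,980 (#4) > 7,820 (#50) > 7,070 (#26) > 6,010 (#54) > 2,580 (#10) > 750 (#25)
Highest eligible bid: #4 at £8,980.
max(second-highest £7,820, reserve £5,170) = £7,820; the reserve does not bind.

#4 pays £7,820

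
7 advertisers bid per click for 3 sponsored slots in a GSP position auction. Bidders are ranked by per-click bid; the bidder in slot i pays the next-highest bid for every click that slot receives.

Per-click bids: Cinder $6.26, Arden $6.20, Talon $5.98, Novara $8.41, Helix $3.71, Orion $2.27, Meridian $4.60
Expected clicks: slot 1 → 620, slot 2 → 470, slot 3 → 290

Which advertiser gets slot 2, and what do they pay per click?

Cinder; $6.20 per click

Ranked by bid: $8.41 (Novara) > $6.26 (Cinder) > $6.20 (Arden) > $5.98 (Talon) > …
Slot 2 goes to the second-ranked bidder, Cinder, who pays the next bid down: $6.20/click.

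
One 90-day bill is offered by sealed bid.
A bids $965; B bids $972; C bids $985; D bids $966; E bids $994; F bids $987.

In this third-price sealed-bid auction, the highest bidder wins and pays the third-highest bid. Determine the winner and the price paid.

Bids in order: 994 (E) > 987 (F) > 985 (C) > 972 (B) > 966 (D) > 965 (A)
E wins; payment is bid #3 in the ranking = $985.

E pays $985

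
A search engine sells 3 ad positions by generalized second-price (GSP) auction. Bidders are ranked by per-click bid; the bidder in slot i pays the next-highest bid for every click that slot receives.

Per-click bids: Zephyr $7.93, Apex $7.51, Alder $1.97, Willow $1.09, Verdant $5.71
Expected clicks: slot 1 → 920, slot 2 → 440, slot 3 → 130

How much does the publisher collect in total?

Ranked by bid: $7.93 (Zephyr) > $7.51 (Apex) > $5.71 (Verdant) > $1.97 (Alder) > …
Slot 1: Zephyr pays $7.51 × 920 = $6909.20
Slot 2: Apex pays $5.71 × 440 = $2512.40
Slot 3: Verdant pays $1.97 × 130 = $256.10
Total = $9677.70

Total revenue: $9677.70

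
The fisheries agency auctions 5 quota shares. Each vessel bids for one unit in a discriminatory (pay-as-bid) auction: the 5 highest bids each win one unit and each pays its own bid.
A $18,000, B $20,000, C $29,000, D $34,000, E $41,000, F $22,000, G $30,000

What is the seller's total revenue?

Total revenue: $156,000

Ordering the bids: 41,000 (E), 34,000 (D), 30,000 (G), 29,000 (C), 22,000 (F), 20,000 (B), 18,000 (A)
Top 5: E, D, G, C, F.
Total revenue = 41,000 + 34,000 + 30,000 + 29,000 + 22,000 = $156,000.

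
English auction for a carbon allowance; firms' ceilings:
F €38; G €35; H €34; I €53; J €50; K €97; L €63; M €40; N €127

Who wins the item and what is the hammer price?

N wins at €97

Limits in order: 127 (N) > 97 (K) > 63 (L) > 53 (I) > 50 (J) > 40 (M) > …
Once the price passes €97, only N is left; the hammer falls at K's limit of €97.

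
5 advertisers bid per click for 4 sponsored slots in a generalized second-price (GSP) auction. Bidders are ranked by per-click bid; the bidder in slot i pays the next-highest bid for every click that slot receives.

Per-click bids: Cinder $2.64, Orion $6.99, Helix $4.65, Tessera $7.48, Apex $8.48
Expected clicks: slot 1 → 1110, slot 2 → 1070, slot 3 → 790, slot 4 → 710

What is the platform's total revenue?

Total revenue: $21330.00

Per-click bids in order: $8.48 (Apex) > $7.48 (Tessera) > $6.99 (Orion) > $4.65 (Helix) > $2.64 (Cinder)
Slot 1: Apex pays $7.48 × 1110 = $8302.80
Slot 2: Tessera pays $6.99 × 1070 = $7479.30
Slot 3: Orion pays $4.65 × 790 = $3673.50
Slot 4: Helix pays $2.64 × 710 = $1874.40
Total = $21330.00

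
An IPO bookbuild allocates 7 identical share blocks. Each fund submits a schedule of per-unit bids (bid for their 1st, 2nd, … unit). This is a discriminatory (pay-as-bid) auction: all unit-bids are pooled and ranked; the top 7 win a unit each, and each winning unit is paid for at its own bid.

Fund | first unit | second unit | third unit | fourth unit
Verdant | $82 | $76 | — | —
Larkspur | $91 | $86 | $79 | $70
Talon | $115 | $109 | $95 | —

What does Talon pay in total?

All unit-bids, highest first — top 7: 115 (Talon-1), 109 (Talon-2), 95 (Talon-3), 91 (Larkspur-1), 86 (Larkspur-2), 82 (Verdant-1), 79 (Larkspur-3)
Next rejected bid: $76 (not a price — pay-as-bid).
Talon's winning unit-bids: 115 + 109 + 95 = $319.

Talon pays $319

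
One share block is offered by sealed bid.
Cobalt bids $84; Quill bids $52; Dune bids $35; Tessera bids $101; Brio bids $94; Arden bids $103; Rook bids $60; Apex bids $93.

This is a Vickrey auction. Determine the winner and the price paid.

Sorting bids: 103 (Arden) > 101 (Tessera) > 94 (Brio) > 93 (Apex) > 84 (Cobalt) > 60 (Rook) > …
Second-price: Arden pays Tessera's bid of $101.

Arden pays $101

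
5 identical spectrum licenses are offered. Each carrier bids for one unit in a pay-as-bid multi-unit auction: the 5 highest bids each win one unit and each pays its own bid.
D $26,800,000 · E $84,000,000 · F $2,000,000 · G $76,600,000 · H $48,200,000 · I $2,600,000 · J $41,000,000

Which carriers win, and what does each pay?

E $84,000,000, G $76,600,000, H $48,200,000, J $41,000,000, D $26,800,000

Sorting: 84,000,000 (E), 76,600,000 (G), 48,200,000 (H), 41,000,000 (J), 26,800,000 (D), 2,600,000 (I), 2,000,000 (F)
Top 5: E, G, H, J, D.
Each winner pays its own bid: E $84,000,000, G $76,600,000, H $48,200,000, J $41,000,000, D $26,800,000.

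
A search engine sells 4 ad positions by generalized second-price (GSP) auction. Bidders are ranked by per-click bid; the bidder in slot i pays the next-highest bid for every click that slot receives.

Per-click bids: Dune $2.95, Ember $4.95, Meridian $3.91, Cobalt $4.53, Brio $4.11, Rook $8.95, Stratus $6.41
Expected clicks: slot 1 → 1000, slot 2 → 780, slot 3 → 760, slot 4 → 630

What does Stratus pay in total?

Ranked by bid: $8.95 (Rook) > $6.41 (Stratus) > $4.95 (Ember) > $4.53 (Cobalt) > $4.11 (Brio) > …
Stratus holds slot 2 → pays next bid $4.95 × 780 clicks = $3861.00.

Stratus pays $3861.00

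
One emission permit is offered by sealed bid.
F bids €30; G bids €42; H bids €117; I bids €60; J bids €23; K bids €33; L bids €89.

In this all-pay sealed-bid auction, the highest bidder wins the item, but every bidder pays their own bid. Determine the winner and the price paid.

Bids ranked: 117 (H) > 89 (L) > 60 (I) > 42 (G) > 33 (K) > 30 (F) > …
H is highest and takes the item; every bidder forfeits their bid.

H pays €117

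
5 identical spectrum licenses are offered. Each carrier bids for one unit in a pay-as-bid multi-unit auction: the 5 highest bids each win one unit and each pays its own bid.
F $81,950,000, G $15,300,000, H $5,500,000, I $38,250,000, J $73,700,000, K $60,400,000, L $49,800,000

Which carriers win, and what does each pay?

F $81,950,000, J $73,700,000, K $60,400,000, L $49,800,000, I $38,250,000

Ordering the bids: 81,950,000 (F), 73,700,000 (J), 60,400,000 (K), 49,800,000 (L), 38,250,000 (I), 15,300,000 (G), 5,500,000 (H)
Winners (5 units): F, J, K, L, I.
Each winner pays its own bid: F $81,950,000, J $73,700,000, K $60,400,000, L $49,800,000, I $38,250,000.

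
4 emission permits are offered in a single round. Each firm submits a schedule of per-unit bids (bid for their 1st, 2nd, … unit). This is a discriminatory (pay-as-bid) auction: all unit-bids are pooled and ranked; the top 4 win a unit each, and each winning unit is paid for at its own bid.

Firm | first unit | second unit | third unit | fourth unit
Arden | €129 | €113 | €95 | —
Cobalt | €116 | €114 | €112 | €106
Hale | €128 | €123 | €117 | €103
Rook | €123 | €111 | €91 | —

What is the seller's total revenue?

Pooled unit-bids ranked (top 4): 129 (Arden-1), 128 (Hale-1), 123 (Hale-2), 123 (Rook-1)
Next rejected bid: €117 (not a price — pay-as-bid).
Each winning unit pays its own bid.
Revenue = 129 + 128 + 123 + 123 = €503.

Total revenue: €503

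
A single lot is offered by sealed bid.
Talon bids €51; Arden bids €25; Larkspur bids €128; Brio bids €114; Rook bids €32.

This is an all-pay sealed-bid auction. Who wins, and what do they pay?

Larkspur pays €128

Bids in order: 128 (Larkspur) > 114 (Brio) > 51 (Talon) > 32 (Rook) > 25 (Arden)
Larkspur wins with the top bid; all bids are sunk regardless.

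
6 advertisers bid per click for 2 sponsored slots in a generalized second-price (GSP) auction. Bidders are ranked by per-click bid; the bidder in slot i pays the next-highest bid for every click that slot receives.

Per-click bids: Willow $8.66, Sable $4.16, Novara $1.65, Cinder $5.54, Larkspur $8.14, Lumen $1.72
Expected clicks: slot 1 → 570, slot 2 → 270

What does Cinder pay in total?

Cinder pays $0.00

Ranked by bid: $8.66 (Willow) > $8.14 (Larkspur) > $5.54 (Cinder) > …
Cinder ranks below slot 2 → no slot, pays nothing.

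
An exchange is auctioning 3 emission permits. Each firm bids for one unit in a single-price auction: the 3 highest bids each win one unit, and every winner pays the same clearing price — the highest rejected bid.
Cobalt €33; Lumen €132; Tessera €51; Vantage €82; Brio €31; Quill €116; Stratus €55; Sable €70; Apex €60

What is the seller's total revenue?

Ordering the bids: 132 (Lumen), 116 (Quill), 82 (Vantage), 70 (Sable), 60 (Apex), …
The 3 highest are Lumen, Quill, Vantage.
First losing bid is Sable's €70, which sets the uniform price.
Total revenue = 3 × €70 = €210.

Total revenue: €210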